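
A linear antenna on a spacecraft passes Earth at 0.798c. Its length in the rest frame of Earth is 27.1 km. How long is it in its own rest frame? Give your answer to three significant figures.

With β = 0.798, γ = 1/√(1 − 0.798²) = 1/√0.363196 = 1.6593.
Proper length: L₀ = γ·L = 1.6593 × 27.1 = 45.0 km.

45.0 km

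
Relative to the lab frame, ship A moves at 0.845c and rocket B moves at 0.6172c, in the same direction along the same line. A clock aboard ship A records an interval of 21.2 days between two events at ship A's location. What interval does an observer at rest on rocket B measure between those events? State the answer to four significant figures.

24.11 days

Speed of ship A in rocket B's frame: u = (v_A − v_B)/(1 − v_A v_B/c²) = (0.845 − 0.6172)/(1 − 0.845×0.6172) = 0.2278/0.478466 = 0.4761; |u| = 0.4761c.
γ for this relative speed: γ = 1/√(1 − 0.226671) = 1.1372.
Ship A's interval is proper; time dilation gives Δt_B = γΔτ = 1.1372 × 21.2 days = 24.11 days.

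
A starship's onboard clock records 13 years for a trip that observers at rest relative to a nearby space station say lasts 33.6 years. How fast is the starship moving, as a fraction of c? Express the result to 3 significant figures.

γ = Δt/Δτ = 33.6/13 = 2.5846.
β = √(1 − 1/γ²) = √(1 − 0.149697) = √0.850303 = 0.922.

0.922c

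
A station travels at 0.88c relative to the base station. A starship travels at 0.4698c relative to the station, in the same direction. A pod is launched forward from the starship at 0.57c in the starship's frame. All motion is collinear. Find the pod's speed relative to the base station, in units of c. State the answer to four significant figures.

Apply u = (u'+v)/(1+u'v) twice. Pod in the station frame: (0.57+0.4698)/(1+0.57·0.4698) = 1.0398/1.267786 = 0.82017c.
That velocity, transformed to the rest frame of the base station: (0.82017+0.88)/(1+0.82017·0.88) = 1.70017/1.7217496 = 0.98747c.

0.9875c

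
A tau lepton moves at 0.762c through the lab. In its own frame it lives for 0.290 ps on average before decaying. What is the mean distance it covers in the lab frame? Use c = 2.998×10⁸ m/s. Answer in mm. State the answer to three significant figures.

0.102 mm

β² = 0.580644, so γ = 1/√0.419356 = 1.5442.
Lab-frame lifetime: Δt = γτ = 1.5442 × 0.290 ps = 0.44782 ps.
Distance: d = vΔt = 0.762 × 2.998×10⁸ m/s × 4.4782×10^-13 s = 1.02×10^-4 m = 0.102 mm.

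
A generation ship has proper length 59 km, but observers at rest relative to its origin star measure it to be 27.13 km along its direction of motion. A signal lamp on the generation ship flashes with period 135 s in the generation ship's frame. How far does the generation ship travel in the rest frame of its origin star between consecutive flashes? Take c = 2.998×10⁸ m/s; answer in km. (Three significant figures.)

7.82×10^7 km

γ = L₀/L = 59/27.13 = 2.17471.
β = √(1 − 1/γ²) = 0.88801. Lab-frame period = γτ = 2.17471×135 s = 293.59 s. Distance = βc × γτ = 0.88801 × 2.998×10⁸ m/s × 293.59 s = 7.8161×10^10 m = 7.82×10^7 km.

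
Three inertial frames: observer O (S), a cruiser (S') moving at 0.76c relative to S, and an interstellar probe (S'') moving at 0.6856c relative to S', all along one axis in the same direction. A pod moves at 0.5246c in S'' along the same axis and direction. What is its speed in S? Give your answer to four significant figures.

0.9843c

Apply u = (u'+v)/(1+u'v) twice. Pod in the cruiser frame: (0.5246+0.6856)/(1+0.5246·0.6856) = 1.2102/1.35966576 = 0.89007c.
That velocity, transformed to the rest frame of observer O: (0.89007+0.76)/(1+0.89007·0.76) = 1.65007/1.6764532 = 0.98426c.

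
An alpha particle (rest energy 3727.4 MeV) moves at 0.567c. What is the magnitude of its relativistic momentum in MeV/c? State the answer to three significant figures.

γ = 1/√(1 − β²) = 1/√(1 − 0.321489) = 1/√0.678511 = 1/0.823718 = 1.214.
Momentum: p = γβ·mc = 1.214 × 0.567 × 3727.4 MeV/c = 2570 MeV/c.

2570 MeV/c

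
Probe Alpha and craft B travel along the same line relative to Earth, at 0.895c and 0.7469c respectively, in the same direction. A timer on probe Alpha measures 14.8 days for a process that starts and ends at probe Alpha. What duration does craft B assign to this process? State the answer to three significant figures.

16.5 days

Speed of probe Alpha in craft B's frame: u = (v_A − v_B)/(1 − v_A v_B/c²) = (0.895 − 0.7469)/(1 − 0.895×0.7469) = 0.1481/0.3315245 = 0.44672; |u| = 0.44672c.
At |u| = 0.44672c, γ = (1 − 0.199559)^(−1/2) = 1.1177.
Probe Alpha's interval is proper; time dilation gives Δt_B = γΔτ = 1.1177 × 14.8 days = 16.5 days.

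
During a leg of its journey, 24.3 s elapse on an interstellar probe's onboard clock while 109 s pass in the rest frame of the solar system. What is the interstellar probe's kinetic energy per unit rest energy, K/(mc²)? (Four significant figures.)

3.486

γ = Δt/Δτ = 109/24.3 = 4.4856.
K/(mc²) = γ − 1 = 4.4856 − 1 = 3.486.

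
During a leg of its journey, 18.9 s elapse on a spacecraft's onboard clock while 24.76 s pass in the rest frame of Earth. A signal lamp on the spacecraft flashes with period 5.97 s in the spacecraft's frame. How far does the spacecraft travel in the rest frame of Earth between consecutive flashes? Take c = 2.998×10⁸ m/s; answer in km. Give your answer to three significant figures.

γ = Δt/Δτ = 24.76/18.9 = 1.31005.
β = √(1 − 1/γ²) = 0.64601. Lab-frame period = γτ = 1.31005×5.97 s = 7.821 s. Distance = βc × γτ = 0.64601 × 2.998×10⁸ m/s × 7.821 s = 1.5147×10^9 m = 1.51×10^6 km.

1.51×10^6 km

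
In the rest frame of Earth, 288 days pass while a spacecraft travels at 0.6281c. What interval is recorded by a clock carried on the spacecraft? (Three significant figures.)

β² = 0.39450961, so γ = 1/√0.60549039 = 1.2851.
The spacecraft's clock runs slow as seen from Earth, so Δτ = Δt/γ = 288/1.2851 = 224 days.

224 days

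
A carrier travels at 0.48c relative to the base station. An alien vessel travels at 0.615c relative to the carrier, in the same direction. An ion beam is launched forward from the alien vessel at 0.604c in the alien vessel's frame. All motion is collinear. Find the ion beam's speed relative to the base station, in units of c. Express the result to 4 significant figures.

Apply u = (u'+v)/(1+u'v) twice. Ion beam in the carrier frame: (0.604+0.615)/(1+0.604·0.615) = 1.219/1.37146 = 0.88883c.
That velocity, transformed to the rest frame of the base station: (0.88883+0.48)/(1+0.88883·0.48) = 1.36883/1.4266384 = 0.95948c.

0.9595c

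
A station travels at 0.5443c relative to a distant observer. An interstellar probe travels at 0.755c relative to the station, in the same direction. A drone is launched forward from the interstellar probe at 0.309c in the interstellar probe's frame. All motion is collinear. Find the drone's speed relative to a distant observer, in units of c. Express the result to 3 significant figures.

First combine the drone and interstellar probe (S''→S'): u₁ = (0.309 + 0.755)/(1 + 0.309×0.755) = 1.064/1.233295 = 0.86273.
Then combine with the station (S'→S): u = (0.86273 + 0.5443)/(1 + 0.86273×0.5443) = 1.40703/1.469583939 = 0.95743.

0.957c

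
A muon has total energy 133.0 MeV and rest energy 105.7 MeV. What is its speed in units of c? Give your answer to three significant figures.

0.607c

Total energy E = γmc² gives γ = 133.0/105.7 = 1.2583.
Hence β = √(1 − 1/γ²) = √(1 − 0.631585) = √0.368415 = 0.607.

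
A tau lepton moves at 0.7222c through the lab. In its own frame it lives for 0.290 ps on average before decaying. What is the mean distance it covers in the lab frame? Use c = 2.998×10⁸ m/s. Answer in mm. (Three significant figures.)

With β = 0.7222, γ = 1/√(1 − 0.7222²) = 1/√0.47842716 = 1.4457.
Lab-frame lifetime: Δt = γτ = 1.4457 × 0.290 ps = 0.41925 ps.
Distance: d = vΔt = 0.7222 × 2.998×10⁸ m/s × 4.1925×10^-13 s = 9.08×10^-5 m = 0.0908 mm.

0.0908 mm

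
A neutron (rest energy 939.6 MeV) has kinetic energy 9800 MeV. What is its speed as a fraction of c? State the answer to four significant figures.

γ = 1 + K/(mc²) = 1 + 9800/939.6 = 11.43.
β = √(1 − 1/γ²) = √(1 − 0.00765434) = √0.99234566 = 0.9962.

0.9962c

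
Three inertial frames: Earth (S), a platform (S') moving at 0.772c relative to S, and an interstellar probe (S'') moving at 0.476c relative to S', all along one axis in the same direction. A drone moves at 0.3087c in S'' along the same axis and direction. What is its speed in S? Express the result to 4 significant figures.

First combine the drone and interstellar probe (S''→S'): u₁ = (0.3087 + 0.476)/(1 + 0.3087×0.476) = 0.7847/1.1469412 = 0.68417.
Then combine with the platform (S'→S): u = (0.68417 + 0.772)/(1 + 0.68417×0.772) = 1.45617/1.52817924 = 0.95288.

0.9529c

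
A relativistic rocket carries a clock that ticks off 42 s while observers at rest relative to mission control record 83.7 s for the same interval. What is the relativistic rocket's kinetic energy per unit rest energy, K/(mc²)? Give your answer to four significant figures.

The time-dilation ratio gives γ = 83.7/42 = 1.99286.
K/(mc²) = γ − 1 = 1.99286 − 1 = 0.9929.

0.9929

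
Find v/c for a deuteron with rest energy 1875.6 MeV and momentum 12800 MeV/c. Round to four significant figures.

βγ = pc/(mc²) = 12800/1875.6 = 6.8245.
Since γ² = 1 + (βγ)² = 47.5738, γ = √47.5738 = 6.89738, and β = (βγ)/γ = 6.8245/6.89738 = 0.9894.

0.9894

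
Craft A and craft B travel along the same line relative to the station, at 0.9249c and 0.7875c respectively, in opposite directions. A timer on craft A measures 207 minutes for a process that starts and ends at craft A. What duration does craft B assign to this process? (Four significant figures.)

Speed of craft A in craft B's frame: u = (v_A + v_B)/(1 + v_A v_B/c²) = (0.9249 + 0.7875)/(1 + 0.9249×0.7875) = 1.7124/1.72835875 = 0.99077; |u| = 0.99077c.
At |u| = 0.99077c, γ = (1 − 0.981625)^(−1/2) = 7.3771.
Craft A's interval is proper; time dilation gives Δt_B = γΔτ = 7.3771 × 207 minutes = 1527 minutes.

1527 minutes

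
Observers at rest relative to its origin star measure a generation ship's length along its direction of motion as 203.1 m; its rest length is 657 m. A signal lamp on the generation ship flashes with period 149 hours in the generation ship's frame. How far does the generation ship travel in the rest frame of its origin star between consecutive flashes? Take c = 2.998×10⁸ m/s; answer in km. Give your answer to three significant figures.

4.95×10^11 km

Length contraction gives γ = L₀/L = 657/203.1 = 3.23486.
β = √(1 − 1/γ²) = 0.95102. Lab-frame period = γτ = 3.23486×149 hours = 481.99 hours. Distance = βc × γτ = 0.95102 × 2.998×10⁸ m/s × 1735164 s = 4.9472×10^14 m = 4.95×10^11 km.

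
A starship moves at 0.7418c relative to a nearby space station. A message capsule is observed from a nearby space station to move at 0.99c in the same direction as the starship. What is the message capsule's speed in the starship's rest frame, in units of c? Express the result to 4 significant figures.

Transform to the starship's frame: u' = (u − v)/(1 − uv/c²).
u' = (0.99 − 0.7418)/(1 − 0.99×0.7418) = 0.2482/0.265618 = 0.93442.
Speed in the starship's frame: 0.9344c (in the same direction).

0.9344c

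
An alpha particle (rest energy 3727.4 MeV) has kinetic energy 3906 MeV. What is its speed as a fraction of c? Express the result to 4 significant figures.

γ = 1 + K/(mc²) = 1 + 3906/3727.4 = 2.0479.
β = √(1 − 1/γ²) = √(1 − 0.238442) = √0.761558 = 0.8727.

0.8727c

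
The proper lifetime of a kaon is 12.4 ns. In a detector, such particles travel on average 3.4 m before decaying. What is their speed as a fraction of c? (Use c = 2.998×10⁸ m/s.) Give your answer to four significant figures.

0.6749c

Let x = d/(cτ) = 3.400 m / (2.998×10⁸ m/s × 1.240×10^-8 s) = 0.91459. Since d = βγcτ, x = βγ = β/√(1−β²).
Solving: β² = x²/(1+x²) = 0.836475/1.836475 = 0.455479, so β = 0.6749.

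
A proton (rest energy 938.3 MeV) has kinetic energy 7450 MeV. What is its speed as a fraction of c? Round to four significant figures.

γ = 1 + K/(mc²) = 1 + 7450/938.3 = 8.9399.
β = √(1 − 1/γ²) = √(1 − 0.0125122) = √0.9874878 = 0.9937.

0.9937c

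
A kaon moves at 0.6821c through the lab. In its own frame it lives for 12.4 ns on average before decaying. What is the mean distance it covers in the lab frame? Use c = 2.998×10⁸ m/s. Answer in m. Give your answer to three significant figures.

3.47 m

With β = 0.6821, γ = 1/√(1 − 0.6821²) = 1/√0.53473959 = 1.3675.
Lab-frame lifetime: Δt = γτ = 1.3675 × 12.4 ns = 16.957 ns.
Distance: d = vΔt = 0.6821 × 2.998×10⁸ m/s × 1.6957×10^-8 s = 3.47 m.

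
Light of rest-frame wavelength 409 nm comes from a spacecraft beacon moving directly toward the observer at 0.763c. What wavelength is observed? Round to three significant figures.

Relativistic Doppler for wavelength: λ_obs = λ_src · √((1−β)/(1+β)).
With β = 0.763: factor = √(0.237/1.763) = 0.36665.
λ_obs = 409 × 0.36665 = 150 nm.

150 nm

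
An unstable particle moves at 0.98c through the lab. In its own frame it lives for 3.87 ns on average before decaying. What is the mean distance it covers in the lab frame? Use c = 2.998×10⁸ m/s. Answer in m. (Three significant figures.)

5.71 m

With β = 0.98, γ = 1/√(1 − 0.98²) = 1/√0.0396 = 5.0252.
Lab-frame lifetime: Δt = γτ = 5.0252 × 3.87 ns = 19.448 ns.
Distance: d = vΔt = 0.98 × 2.998×10⁸ m/s × 1.9448×10^-8 s = 5.71 m.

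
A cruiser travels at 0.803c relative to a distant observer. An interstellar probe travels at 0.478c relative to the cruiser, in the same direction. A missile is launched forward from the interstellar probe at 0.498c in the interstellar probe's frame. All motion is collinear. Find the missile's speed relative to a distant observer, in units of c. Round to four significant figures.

First combine the missile and interstellar probe (S''→S'): u₁ = (0.498 + 0.478)/(1 + 0.498×0.478) = 0.976/1.238044 = 0.78834.
Then combine with the cruiser (S'→S): u = (0.78834 + 0.803)/(1 + 0.78834×0.803) = 1.59134/1.63303702 = 0.97447.

0.9745c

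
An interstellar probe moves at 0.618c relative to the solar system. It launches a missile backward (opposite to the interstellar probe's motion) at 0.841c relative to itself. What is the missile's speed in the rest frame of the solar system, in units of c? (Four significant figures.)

0.4643c

Relativistic velocity addition: u = (u' + v)/(1 + u'v/c²), with u' = −0.841c and v = 0.618c.
Numerator: −0.841 + 0.618 = −0.223. Denominator: 1 + (−0.841)(0.618) = 0.480262.
u = −0.223/0.480262 = −0.46433, so the speed is 0.4643c.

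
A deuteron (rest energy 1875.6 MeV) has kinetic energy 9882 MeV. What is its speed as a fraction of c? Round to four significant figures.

0.9872c

K = (γ−1)mc², so γ = 1 + 9882/1875.6 = 6.2687.
Then v/c = √(1 − γ⁻²) = √(1 − 0.0254475) = √0.9745525 = 0.9872.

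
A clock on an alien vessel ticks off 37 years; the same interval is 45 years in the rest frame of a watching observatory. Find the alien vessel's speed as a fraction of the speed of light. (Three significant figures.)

γ = Δt/Δτ = 45/37 = 1.2162.
β = √(1 − 1/γ²) = √(1 − 0.676067) = √0.323933 = 0.569.

0.569c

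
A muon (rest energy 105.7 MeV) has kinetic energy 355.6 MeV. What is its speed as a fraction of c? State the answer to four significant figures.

K = (γ−1)mc², so γ = 1 + 355.6/105.7 = 4.3642.
Then v/c = √(1 − γ⁻²) = √(1 − 0.0525038) = √0.9474962 = 0.9734.

0.9734c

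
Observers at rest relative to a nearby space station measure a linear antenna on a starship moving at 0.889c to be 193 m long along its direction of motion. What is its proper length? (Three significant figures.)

With β = 0.889, γ = 1/√(1 − 0.889²) = 1/√0.209679 = 2.1838.
Proper length: L₀ = γ·L = 2.1838 × 193 = 421 m.

421 m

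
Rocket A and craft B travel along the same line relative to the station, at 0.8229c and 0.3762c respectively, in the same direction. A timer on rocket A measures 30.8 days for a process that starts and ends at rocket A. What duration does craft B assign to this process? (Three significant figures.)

Transform rocket A's velocity into craft B's frame: (0.8229 − 0.3762)/(1 − 0.8229·0.3762) = 0.4467/0.69042502, so the relative speed is 0.64699c.
γ for this relative speed: γ = 1/√(1 − 0.418596) = 1.3115.
Rocket A's interval is proper; time dilation gives Δt_B = γΔτ = 1.3115 × 30.8 days = 40.4 days.

40.4 days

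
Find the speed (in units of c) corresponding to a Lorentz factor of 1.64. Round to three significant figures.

β = √(1 − 1/γ²) = √(1 − 1/2.6896) = √0.628198 = 0.793.

0.793c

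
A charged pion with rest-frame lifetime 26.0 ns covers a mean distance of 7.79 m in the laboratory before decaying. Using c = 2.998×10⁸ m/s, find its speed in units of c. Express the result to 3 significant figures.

0.707c

Let x = d/(cτ) = 7.790 m / (2.998×10⁸ m/s × 2.600×10^-8 s) = 0.99938. Since d = βγcτ, x = βγ = β/√(1−β²).
Solving: β² = x²/(1+x²) = 0.99876/1.99876 = 0.49969, so β = 0.707.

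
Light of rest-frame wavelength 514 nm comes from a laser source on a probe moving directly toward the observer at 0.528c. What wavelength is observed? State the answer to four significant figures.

285.7 nm

Relativistic Doppler for wavelength: λ_obs = λ_src · √((1−β)/(1+β)).
With β = 0.528: factor = √(0.472/1.528) = 0.55579.
λ_obs = 514 × 0.55579 = 285.7 nm.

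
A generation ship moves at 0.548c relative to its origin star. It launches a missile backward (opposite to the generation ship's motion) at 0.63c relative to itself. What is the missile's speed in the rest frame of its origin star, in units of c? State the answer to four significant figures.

In units of c, u = (u' + v)/(1 + u'v) with u' = −0.63 and v = 0.548.
Numerator: −0.63 + 0.548 = −0.082. Denominator: 1 + (−0.63)(0.548) = 0.65476.
u = −0.082/0.65476 = −0.12524, so the speed is 0.1252c.

0.1252c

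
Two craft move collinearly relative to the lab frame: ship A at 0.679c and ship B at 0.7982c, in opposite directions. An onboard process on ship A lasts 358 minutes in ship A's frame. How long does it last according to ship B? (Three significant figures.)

1250 minutes

Transform ship A's velocity into ship B's frame: (0.679 + 0.7982)/(1 + 0.679·0.7982) = 1.4772/1.5419778, so the relative speed is 0.95799c.
γ for this relative speed: γ = 1/√(1 − 0.917745) = 3.4867.
Ship A's interval is proper; time dilation gives Δt_B = γΔτ = 3.4867 × 358 minutes = 1250 minutes.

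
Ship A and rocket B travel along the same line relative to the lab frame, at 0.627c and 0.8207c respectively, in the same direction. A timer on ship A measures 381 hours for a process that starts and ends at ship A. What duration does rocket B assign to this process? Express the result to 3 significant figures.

The velocity of ship A relative to rocket B is (0.627 − 0.8207)c / (1 − 0.627×0.8207) = −0.39903c; relative speed 0.39903c.
At |u| = 0.39903c, γ = (1 − 0.159225)^(−1/2) = 1.0906.
The clock on ship A records proper time, so rocket B measures Δt = γΔτ = 1.0906 × 381 = 416 hours.

416 hours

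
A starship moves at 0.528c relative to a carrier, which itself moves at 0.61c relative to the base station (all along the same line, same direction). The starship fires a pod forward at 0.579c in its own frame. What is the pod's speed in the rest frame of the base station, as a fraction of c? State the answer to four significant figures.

0.9609c

First combine the pod and starship (S''→S'): u₁ = (0.579 + 0.528)/(1 + 0.579×0.528) = 1.107/1.305712 = 0.84781.
Then combine with the carrier (S'→S): u = (0.84781 + 0.61)/(1 + 0.84781×0.61) = 1.45781/1.5171641 = 0.96088.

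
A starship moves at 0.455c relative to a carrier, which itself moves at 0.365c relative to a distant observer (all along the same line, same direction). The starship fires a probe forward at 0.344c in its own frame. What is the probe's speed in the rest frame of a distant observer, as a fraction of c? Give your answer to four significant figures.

Apply u = (u'+v)/(1+u'v) twice. Probe in the carrier frame: (0.344+0.455)/(1+0.344·0.455) = 0.799/1.15652 = 0.69087c.
That velocity, transformed to the rest frame of a distant observer: (0.69087+0.365)/(1+0.69087·0.365) = 1.05587/1.25216755 = 0.84323c.

0.8432c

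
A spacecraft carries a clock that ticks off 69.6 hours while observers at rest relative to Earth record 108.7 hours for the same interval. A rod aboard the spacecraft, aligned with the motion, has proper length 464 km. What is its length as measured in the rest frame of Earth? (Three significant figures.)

297 km

From Δt = γΔτ: γ = 108.7/69.6 = 1.56178.
The rod contracts by the same γ: 464 km / 1.56178 = 297 km.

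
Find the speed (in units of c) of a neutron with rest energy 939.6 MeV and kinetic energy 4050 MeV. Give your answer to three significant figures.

γ = 1 + K/(mc²) = 1 + 4050/939.6 = 5.3103.
β = √(1 − 1/γ²) = √(1 − 0.0354619) = √0.9645381 = 0.982.

0.982c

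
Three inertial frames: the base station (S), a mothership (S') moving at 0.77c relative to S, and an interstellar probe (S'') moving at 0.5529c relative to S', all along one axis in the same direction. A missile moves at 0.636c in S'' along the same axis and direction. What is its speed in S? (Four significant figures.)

Apply u = (u'+v)/(1+u'v) twice. Missile in the mothership frame: (0.636+0.5529)/(1+0.636·0.5529) = 1.1889/1.3516444 = 0.8796c.
That velocity, transformed to the rest frame of the base station: (0.8796+0.77)/(1+0.8796·0.77) = 1.6496/1.677292 = 0.98349c.

0.9835c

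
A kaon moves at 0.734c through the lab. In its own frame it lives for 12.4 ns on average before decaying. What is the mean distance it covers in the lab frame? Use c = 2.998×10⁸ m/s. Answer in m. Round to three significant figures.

With β = 0.734, γ = 1/√(1 − 0.734²) = 1/√0.461244 = 1.4724.
Lab-frame lifetime: Δt = γτ = 1.4724 × 12.4 ns = 18.258 ns.
Distance: d = vΔt = 0.734 × 2.998×10⁸ m/s × 1.8258×10^-8 s = 4.02 m.

4.02 m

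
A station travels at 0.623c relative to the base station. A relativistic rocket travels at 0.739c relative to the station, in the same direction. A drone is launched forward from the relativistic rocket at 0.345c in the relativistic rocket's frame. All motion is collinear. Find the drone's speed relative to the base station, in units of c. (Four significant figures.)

Apply u = (u'+v)/(1+u'v) twice. Drone in the station frame: (0.345+0.739)/(1+0.345·0.739) = 1.084/1.254955 = 0.86378c.
That velocity, transformed to the rest frame of the base station: (0.86378+0.623)/(1+0.86378·0.623) = 1.48678/1.53813494 = 0.96661c.

0.9666c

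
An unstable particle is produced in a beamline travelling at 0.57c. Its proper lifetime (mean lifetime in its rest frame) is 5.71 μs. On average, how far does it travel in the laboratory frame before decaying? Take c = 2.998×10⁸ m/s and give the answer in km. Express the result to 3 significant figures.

Lorentz factor: γ = (1 − 0.3249)^(−1/2) = 1.2171.
Lab-frame lifetime: Δt = γτ = 1.2171 × 5.71 μs = 6.9496 μs.
Distance: d = vΔt = 0.57 × 2.998×10⁸ m/s × 6.9496×10^-6 s = 1190 m = 1.19 km.

1.19 km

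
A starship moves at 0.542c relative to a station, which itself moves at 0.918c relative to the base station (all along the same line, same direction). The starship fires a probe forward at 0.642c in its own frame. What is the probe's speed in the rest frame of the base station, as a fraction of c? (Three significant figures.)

First combine the probe and starship (S''→S'): u₁ = (0.642 + 0.542)/(1 + 0.642×0.542) = 1.184/1.347964 = 0.87836.
Then combine with the station (S'→S): u = (0.87836 + 0.918)/(1 + 0.87836×0.918) = 1.79636/1.80633448 = 0.99448.

0.994c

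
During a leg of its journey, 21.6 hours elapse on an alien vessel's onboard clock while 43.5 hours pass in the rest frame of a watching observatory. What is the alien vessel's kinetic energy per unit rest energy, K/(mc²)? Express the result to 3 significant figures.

The time-dilation ratio gives γ = 43.5/21.6 = 2.01389.
K/(mc²) = γ − 1 = 2.01389 − 1 = 1.01.

1.01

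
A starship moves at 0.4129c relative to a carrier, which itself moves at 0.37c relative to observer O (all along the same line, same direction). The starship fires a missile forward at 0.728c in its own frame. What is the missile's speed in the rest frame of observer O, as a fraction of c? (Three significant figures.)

Apply u = (u'+v)/(1+u'v) twice. Missile in the carrier frame: (0.728+0.4129)/(1+0.728·0.4129) = 1.1409/1.3005912 = 0.87722c.
That velocity, transformed to the rest frame of observer O: (0.87722+0.37)/(1+0.87722·0.37) = 1.24722/1.3245714 = 0.9416c.

0.942c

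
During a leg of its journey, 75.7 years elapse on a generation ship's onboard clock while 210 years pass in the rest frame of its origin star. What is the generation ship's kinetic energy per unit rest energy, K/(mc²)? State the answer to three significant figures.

1.77

γ = Δt/Δτ = 210/75.7 = 2.77411.
Since K = (γ−1)mc², K/(mc²) = 2.77411 − 1 = 1.77.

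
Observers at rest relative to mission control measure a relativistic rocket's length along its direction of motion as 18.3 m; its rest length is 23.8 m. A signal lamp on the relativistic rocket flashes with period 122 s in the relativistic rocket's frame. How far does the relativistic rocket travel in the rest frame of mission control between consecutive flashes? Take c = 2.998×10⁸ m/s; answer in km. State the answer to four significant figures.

γ = L₀/L = 23.8/18.3 = 1.30055.
β = √(1 − 1/γ²) = 0.63936. Lab-frame period = γτ = 1.30055×122 s = 158.67 s. Distance = βc × γτ = 0.63936 × 2.998×10⁸ m/s × 158.67 s = 3.0414×10^10 m = 3.041×10^7 km.

3.041×10^7 km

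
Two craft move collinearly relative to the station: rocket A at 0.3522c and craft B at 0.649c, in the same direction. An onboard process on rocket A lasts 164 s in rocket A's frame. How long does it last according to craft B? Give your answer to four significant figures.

Transform rocket A's velocity into craft B's frame: (0.3522 − 0.649)/(1 − 0.3522·0.649) = −0.2968/0.7714222, so the relative speed is 0.38474c.
γ for this relative speed: γ = 1/√(1 − 0.148025) = 1.0834.
The clock on rocket A records proper time, so craft B measures Δt = γΔτ = 1.0834 × 164 = 177.7 s.

177.7 s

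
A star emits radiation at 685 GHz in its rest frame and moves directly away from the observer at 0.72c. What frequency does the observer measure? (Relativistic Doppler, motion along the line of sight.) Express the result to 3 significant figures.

276 GHz

Relativistic Doppler (source moving away): f_obs = f_src · √((1−β)/(1+β)).
With β = 0.72: factor = √(0.28/1.72) = 0.40347.
f_obs = 685 × 0.40347 = 276 GHz.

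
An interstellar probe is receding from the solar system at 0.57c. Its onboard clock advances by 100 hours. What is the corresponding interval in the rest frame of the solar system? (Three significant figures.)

Lorentz factor: γ = (1 − 0.3249)^(−1/2) = 1.2171.
The onboard clock measures proper time, so the interval in the rest frame of the solar system is dilated: Δt = γ·Δτ = 1.2171 × 100 hours = 122 hours.

122 hours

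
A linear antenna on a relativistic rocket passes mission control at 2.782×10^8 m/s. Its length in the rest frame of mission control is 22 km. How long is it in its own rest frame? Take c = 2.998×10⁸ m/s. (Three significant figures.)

β = v/c = (2.782×10^8 m/s)/(2.998×10⁸ m/s) = 0.927952.
With β = 0.927952, γ = 1/√(1 − 0.927952²) = 1/√0.1389051 = 2.6831.
Proper length: L₀ = γ·L = 2.6831 × 22 = 59.0 km.

59.0 km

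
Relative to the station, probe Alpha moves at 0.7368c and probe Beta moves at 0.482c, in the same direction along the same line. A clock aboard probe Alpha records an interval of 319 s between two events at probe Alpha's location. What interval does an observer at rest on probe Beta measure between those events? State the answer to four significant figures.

Transform probe Alpha's velocity into probe Beta's frame: (0.7368 − 0.482)/(1 − 0.7368·0.482) = 0.2548/0.6448624, so the relative speed is 0.39512c.
At |u| = 0.39512c, γ = (1 − 0.15612)^(−1/2) = 1.0886.
The clock on probe Alpha records proper time, so probe Beta measures Δt = γΔτ = 1.0886 × 319 = 347.3 s.

347.3 s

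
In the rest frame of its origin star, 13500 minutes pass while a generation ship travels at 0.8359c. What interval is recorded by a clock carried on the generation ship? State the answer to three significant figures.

γ = 1/√(1 − β²) = 1/√(1 − 0.69872881) = 1/√0.30127119 = 1/0.548882 = 1.8219.
The generation ship's clock runs slow as seen from its origin star, so Δτ = Δt/γ = 13500/1.8219 = 7410 minutes.

7410 minutes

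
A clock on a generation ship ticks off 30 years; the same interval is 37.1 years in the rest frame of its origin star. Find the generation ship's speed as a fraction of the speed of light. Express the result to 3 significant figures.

γ = Δt/Δτ = 37.1/30 = 1.2367.
β = √(1 − 1/γ²) = √(1 − 0.65384) = √0.34616 = 0.588.

0.588c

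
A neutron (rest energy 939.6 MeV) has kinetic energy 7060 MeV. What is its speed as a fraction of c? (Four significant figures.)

K = (γ−1)mc², so γ = 1 + 7060/939.6 = 8.5138.
Then v/c = √(1 − γ⁻²) = √(1 − 0.013796) = √0.986204 = 0.9931.

0.9931c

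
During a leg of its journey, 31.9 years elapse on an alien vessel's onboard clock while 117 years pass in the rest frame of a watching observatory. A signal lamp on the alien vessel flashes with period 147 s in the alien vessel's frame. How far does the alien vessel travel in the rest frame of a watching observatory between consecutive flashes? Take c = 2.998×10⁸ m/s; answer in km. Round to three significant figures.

1.56×10^8 km

γ = Δt/Δτ = 117/31.9 = 3.66771.
β = √(1 − 1/γ²) = 0.96211. Lab-frame period = γτ = 3.66771×147 s = 539.15 s. Distance = βc × γτ = 0.96211 × 2.998×10⁸ m/s × 539.15 s = 1.5551×10^11 m = 1.56×10^8 km.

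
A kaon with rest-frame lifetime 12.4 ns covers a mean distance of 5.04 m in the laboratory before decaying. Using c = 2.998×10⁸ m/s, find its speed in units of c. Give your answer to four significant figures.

Let x = d/(cτ) = 5.040 m / (2.998×10⁸ m/s × 1.240×10^-8 s) = 1.3557. Since d = βγcτ, x = βγ = β/√(1−β²).
Solving: β² = x²/(1+x²) = 1.83792/2.83792 = 0.647629, so β = 0.8048.

0.8048c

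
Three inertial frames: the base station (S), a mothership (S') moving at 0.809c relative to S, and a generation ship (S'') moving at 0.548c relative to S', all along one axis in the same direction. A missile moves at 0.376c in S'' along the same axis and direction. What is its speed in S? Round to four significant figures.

First combine the missile and generation ship (S''→S'): u₁ = (0.376 + 0.548)/(1 + 0.376×0.548) = 0.924/1.206048 = 0.76614.
Then combine with the mothership (S'→S): u = (0.76614 + 0.809)/(1 + 0.76614×0.809) = 1.57514/1.61980726 = 0.97242.

0.9724c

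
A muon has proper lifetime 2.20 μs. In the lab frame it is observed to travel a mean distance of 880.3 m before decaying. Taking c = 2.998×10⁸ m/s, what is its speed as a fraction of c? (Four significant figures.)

d = βγcτ ⇒ βγ = d/(cτ) = 880.3 m / (659.56 m) = 1.3347.
β = (βγ)/√(1+(βγ)²) = 1.3347/√2.78142 = 0.8003.

0.8003c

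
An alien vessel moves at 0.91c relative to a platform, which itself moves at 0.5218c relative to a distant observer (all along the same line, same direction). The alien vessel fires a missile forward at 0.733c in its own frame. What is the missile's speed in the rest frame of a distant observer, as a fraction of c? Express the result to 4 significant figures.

Compose velocities in two stages. Stage 1 (into S'): u₁ = (0.733+0.91)/(1+0.733×0.91) = 0.98559.
Stage 2 (into S): u = (0.98559+0.5218)/(1+0.98559×0.5218) = 0.99545, so the speed is 0.9954c.

0.9954c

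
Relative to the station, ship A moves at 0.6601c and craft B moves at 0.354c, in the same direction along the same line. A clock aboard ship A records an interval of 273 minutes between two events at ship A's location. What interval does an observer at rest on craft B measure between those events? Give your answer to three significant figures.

Transform ship A's velocity into craft B's frame: (0.6601 − 0.354)/(1 − 0.6601·0.354) = 0.3061/0.7663246, so the relative speed is 0.39944c.
γ for this relative speed: γ = 1/√(1 − 0.159552) = 1.0908.
The clock on ship A records proper time, so craft B measures Δt = γΔτ = 1.0908 × 273 = 298 minutes.

298 minutes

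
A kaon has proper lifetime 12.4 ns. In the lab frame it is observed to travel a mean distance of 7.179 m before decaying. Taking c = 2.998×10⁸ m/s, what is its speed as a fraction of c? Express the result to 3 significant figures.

Lab distance = (lab lifetime)·v = γτ·βc, so βγ = d/(cτ) = 7.179/(2.998×10⁸ × 1.240×10^-8) = 1.9311.
With βγ = 1.9311: γ² = 1 + (βγ)² = 4.72915, and β = (βγ)/γ = 1.9311/2.17466 = 0.888.

0.888c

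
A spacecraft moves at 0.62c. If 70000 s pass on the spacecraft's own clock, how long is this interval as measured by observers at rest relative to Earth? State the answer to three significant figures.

Lorentz factor: γ = (1 − 0.3844)^(−1/2) = 1.2745.
Time dilation: Δt = γ·Δτ = 1.2745 × 70000 = 89200 s.

89200 s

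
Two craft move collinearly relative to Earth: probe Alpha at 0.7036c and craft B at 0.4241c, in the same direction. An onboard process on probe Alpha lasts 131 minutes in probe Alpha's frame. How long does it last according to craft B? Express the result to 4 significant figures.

Speed of probe Alpha in craft B's frame: u = (v_A − v_B)/(1 − v_A v_B/c²) = (0.7036 − 0.4241)/(1 − 0.7036×0.4241) = 0.2795/0.70160324 = 0.39837; |u| = 0.39837c.
At |u| = 0.39837c, γ = (1 − 0.158699)^(−1/2) = 1.0902.
Probe Alpha's interval is proper; time dilation gives Δt_B = γΔτ = 1.0902 × 131 minutes = 142.8 minutes.

142.8 minutes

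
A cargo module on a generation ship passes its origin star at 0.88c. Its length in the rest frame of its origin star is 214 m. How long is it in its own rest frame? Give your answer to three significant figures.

451 m

γ = 1/√(1 − β²) = 1/√(1 − 0.7744) = 1/√0.2256 = 1/0.474974 = 2.1054.
Proper length: L₀ = γ·L = 2.1054 × 214 = 451 m.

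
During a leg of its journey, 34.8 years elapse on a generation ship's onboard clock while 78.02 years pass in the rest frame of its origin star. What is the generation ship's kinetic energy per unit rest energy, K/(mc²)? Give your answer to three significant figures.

1.24

From Δt = γΔτ: γ = 78.02/34.8 = 2.24195.
K/(mc²) = γ − 1 = 2.24195 − 1 = 1.24.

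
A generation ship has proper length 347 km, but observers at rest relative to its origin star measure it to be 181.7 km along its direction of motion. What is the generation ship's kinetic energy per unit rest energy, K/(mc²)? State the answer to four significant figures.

From L = L₀/γ: γ = 347/181.7 = 1.90974.
Since K = (γ−1)mc², K/(mc²) = 1.90974 − 1 = 0.9097.

0.9097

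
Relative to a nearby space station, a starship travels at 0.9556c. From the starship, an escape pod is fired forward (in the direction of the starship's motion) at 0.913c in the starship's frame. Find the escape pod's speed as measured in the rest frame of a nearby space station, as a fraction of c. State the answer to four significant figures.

Relativistic velocity addition: u = (u' + v)/(1 + u'v/c²), with u' = 0.913c and v = 0.9556c.
Numerator: 0.913 + 0.9556 = 1.8686. Denominator: 1 + (0.913)(0.9556) = 1.8724628.
u = 1.8686/1.8724628 = 0.99794, so the speed is 0.9979c.

0.9979c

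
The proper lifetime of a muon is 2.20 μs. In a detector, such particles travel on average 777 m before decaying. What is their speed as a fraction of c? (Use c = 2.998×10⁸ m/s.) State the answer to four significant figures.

Let x = d/(cτ) = 777.0 m / (2.998×10⁸ m/s × 2.200×10^-6 s) = 1.1781. Since d = βγcτ, x = βγ = β/√(1−β²).
Solving: β² = x²/(1+x²) = 1.38792/2.38792 = 0.581226, so β = 0.7624.

0.7624c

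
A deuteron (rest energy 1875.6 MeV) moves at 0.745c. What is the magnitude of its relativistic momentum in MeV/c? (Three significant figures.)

γ = 1/√(1 − β²) = 1/√(1 − 0.555025) = 1/√0.444975 = 1/0.667064 = 1.4991.
Momentum: p = γβ·mc = 1.4991 × 0.745 × 1875.6 MeV/c = 2090 MeV/c.

2090 MeV/c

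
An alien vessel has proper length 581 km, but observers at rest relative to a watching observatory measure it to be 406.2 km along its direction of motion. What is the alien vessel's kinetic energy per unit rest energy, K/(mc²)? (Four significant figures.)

γ = L₀/L = 581/406.2 = 1.43033.
Since K = (γ−1)mc², K/(mc²) = 1.43033 − 1 = 0.4303.

0.4303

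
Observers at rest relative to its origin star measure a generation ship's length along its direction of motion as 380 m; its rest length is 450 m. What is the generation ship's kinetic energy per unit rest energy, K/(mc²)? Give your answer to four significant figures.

γ = L₀/L = 450/380 = 1.18421.
K/(mc²) = γ − 1 = 1.18421 − 1 = 0.1842.

0.1842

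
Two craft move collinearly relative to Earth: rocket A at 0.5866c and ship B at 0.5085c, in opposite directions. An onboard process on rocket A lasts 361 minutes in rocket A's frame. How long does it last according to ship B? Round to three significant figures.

The velocity of rocket A relative to ship B is (0.5866 + 0.5085)c / (1 + 0.5866×0.5085) = 0.8435c; relative speed 0.8435c.
At |u| = 0.8435c, γ = (1 − 0.711492)^(−1/2) = 1.8617.
Rocket A's interval is proper; time dilation gives Δt_B = γΔτ = 1.8617 × 361 minutes = 672 minutes.

672 minutes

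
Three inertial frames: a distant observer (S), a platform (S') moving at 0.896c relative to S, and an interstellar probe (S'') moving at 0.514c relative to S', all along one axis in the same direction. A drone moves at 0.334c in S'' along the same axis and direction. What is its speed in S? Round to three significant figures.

0.983c

Compose velocities in two stages. Stage 1 (into S'): u₁ = (0.334+0.514)/(1+0.334×0.514) = 0.72375.
Stage 2 (into S): u = (0.72375+0.896)/(1+0.72375×0.896) = 0.98257, so the speed is 0.983c.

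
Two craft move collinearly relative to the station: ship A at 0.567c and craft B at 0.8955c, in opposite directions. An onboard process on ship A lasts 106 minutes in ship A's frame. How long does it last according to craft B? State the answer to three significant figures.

436 minutes

Transform ship A's velocity into craft B's frame: (0.567 + 0.8955)/(1 + 0.567·0.8955) = 1.4625/1.5077485, so the relative speed is 0.96999c.
At |u| = 0.96999c, γ = (1 − 0.940881)^(−1/2) = 4.1128.
Ship A's interval is proper; time dilation gives Δt_B = γΔτ = 4.1128 × 106 minutes = 436 minutes.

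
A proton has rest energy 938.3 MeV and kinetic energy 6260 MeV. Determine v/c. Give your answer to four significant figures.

0.9915

γ = 1 + K/(mc²) = 1 + 6260/938.3 = 7.6716.
β = √(1 − 1/γ²) = √(1 − 0.0169914) = √0.9830086 = 0.9915.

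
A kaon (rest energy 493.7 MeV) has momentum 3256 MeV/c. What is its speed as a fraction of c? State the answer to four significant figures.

0.9887c

βγ = pc/(mc²) = 3256/493.7 = 6.5951.
Since γ² = 1 + (βγ)² = 44.4953, γ = √44.4953 = 6.67048, and β = (βγ)/γ = 6.5951/6.67048 = 0.9887.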